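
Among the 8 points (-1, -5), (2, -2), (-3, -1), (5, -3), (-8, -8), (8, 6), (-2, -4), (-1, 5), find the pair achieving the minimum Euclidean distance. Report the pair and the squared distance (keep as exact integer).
Pair = ((-1, -5), (-2, -4)); squared distance = 2

Compute all C(8, 2) = 28 pairwise squared distances (x_i − x_j)² + (y_i − y_j)². The minimum is 2, attained by the pair ((-1, -5), (-2, -4)).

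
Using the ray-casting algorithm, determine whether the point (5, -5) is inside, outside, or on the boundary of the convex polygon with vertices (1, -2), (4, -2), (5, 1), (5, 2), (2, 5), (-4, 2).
The point (5, -5) lies strictly outside the polygon

Cast a horizontal ray to the right from the query point and count how many polygon edges it crosses (each edge strictly once or zero times, handled with the usual half-open convention). 
Parity of crossings → even ⇒ outside.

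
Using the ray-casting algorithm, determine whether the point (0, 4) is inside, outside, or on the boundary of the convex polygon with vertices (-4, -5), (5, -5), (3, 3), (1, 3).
The point (0, 4) lies strictly outside the polygon

Cast a horizontal ray to the right from the query point and count how many polygon edges it crosses (each edge strictly once or zero times, handled with the usual half-open convention). 
Parity of crossings → even ⇒ outside.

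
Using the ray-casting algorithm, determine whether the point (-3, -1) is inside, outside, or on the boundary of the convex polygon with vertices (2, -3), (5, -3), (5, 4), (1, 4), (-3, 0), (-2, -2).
The point (-3, -1) lies strictly outside the polygon

Cast a horizontal ray to the right from the query point and count how many polygon edges it crosses (each edge strictly once or zero times, handled with the usual half-open convention). 
Parity of crossings → even ⇒ outside.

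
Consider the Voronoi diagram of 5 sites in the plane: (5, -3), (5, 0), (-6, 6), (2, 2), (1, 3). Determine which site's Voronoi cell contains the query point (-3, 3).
Nearest site = (1, 3)

The Voronoi cell of site s contains exactly those query points closer to s than to any other site. Compute squared distances from q = (-3, 3) to each site:
  (1 − -3)² + (3 − 3)² = 16
  (-6 − -3)² + (6 − 3)² = 18
  (2 − -3)² + (2 − 3)² = 26
  (5 − -3)² + (0 − 3)² = 73
  (5 − -3)² + (-3 − 3)² = 100
Minimum is attained by (1, 3), so q lies in its Voronoi cell.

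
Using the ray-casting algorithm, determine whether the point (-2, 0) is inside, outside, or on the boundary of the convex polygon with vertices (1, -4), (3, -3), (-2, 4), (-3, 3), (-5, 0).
The point (-2, 0) lies strictly inside the polygon

Cast a horizontal ray to the right from the query point and count how many polygon edges it crosses (each edge strictly once or zero times, handled with the usual half-open convention). 
Parity of crossings → odd ⇒ inside.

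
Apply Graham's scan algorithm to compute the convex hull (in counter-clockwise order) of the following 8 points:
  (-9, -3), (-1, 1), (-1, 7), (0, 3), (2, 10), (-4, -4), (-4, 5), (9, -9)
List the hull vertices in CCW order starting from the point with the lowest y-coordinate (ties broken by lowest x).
Hull (CCW) = [(9, -9), (2, 10), (-4, 5), (-9, -3)]

Graham scan procedure:
  1. Find the pivot p₀ = point with lowest y (tie → lowest x): (9, -9).
  2. Sort the remaining points by polar angle around p₀.
  3. Walk through sorted points, maintaining a stack; pop the top while the last three entries make a non-left turn (cross product ≤ 0).
  4. Final stack is the convex hull in CCW order: (9, -9), (2, 10), (-4, 5), (-9, -3).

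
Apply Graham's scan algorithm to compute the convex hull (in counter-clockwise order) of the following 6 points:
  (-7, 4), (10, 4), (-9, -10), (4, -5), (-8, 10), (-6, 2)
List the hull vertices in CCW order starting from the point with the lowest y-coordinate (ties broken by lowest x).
Hull (CCW) = [(-9, -10), (4, -5), (10, 4), (-8, 10)]

Graham scan procedure:
  1. Find the pivot p₀ = point with lowest y (tie → lowest x): (-9, -10).
  2. Sort the remaining points by polar angle around p₀.
  3. Walk through sorted points, maintaining a stack; pop the top while the last three entries make a non-left turn (cross product ≤ 0).
  4. Final stack is the convex hull in CCW order: (-9, -10), (4, -5), (10, 4), (-8, 10).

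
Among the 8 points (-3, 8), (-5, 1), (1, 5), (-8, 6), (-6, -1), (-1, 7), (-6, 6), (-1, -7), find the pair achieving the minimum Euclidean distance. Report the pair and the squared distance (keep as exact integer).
Pair = ((-8, 6), (-6, 6)); squared distance = 4

Compute all C(8, 2) = 28 pairwise squared distances (x_i − x_j)² + (y_i − y_j)². The minimum is 4, attained by the pair ((-8, 6), (-6, 6)).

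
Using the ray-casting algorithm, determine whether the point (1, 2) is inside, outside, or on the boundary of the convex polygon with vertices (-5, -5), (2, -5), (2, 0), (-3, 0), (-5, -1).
The point (1, 2) lies strictly outside the polygon

Cast a horizontal ray to the right from the query point and count how many polygon edges it crosses (each edge strictly once or zero times, handled with the usual half-open convention). 
Parity of crossings → even ⇒ outside.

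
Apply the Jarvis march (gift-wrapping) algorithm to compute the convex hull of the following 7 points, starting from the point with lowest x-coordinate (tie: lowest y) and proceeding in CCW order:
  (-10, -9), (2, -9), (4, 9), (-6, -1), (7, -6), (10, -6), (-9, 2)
Hull (CCW) = [(-10, -9), (2, -9), (10, -6), (4, 9), (-9, 2)]

Jarvis march: at each step, from the current hull vertex p, select the next vertex q as the point such that every other point lies strictly to the left of (or on) the directed line p → q. (Equivalently: for every other point r, the cross product (q − p) × (r − p) ≥ 0.)
Starting point (lowest x, tie lowest y): (-10, -9). Wrap until returning to start. Resulting hull: (-10, -9), (2, -9), (10, -6), (4, 9), (-9, 2).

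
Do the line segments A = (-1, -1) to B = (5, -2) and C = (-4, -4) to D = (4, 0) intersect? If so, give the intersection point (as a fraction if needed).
Yes; intersection at (5/4, -11/8) (t = 3/8 on AB, s = 21/32 on CD)

Parametrize AB as A + t(B − A) = (-1 + 6 t, -1 + -1 t) and CD as C + s(D − C) = (-4 + 8 s, -4 + 4 s). Solve the linear system for (t, s). Determinant = -32 ≠ 0, so a unique intersection of the containing lines exists. Solution: t = 3/8, s = 21/32 — both in [0, 1], so the segments cross. Intersection point: (5/4, -11/8).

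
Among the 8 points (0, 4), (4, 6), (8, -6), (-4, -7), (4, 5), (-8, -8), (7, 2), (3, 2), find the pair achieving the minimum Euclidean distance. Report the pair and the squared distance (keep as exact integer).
Pair = ((4, 6), (4, 5)); squared distance = 1

Compute all C(8, 2) = 28 pairwise squared distances (x_i − x_j)² + (y_i − y_j)². The minimum is 1, attained by the pair ((4, 6), (4, 5)).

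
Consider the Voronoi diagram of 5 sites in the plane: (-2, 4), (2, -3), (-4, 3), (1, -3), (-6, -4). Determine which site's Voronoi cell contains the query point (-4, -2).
Nearest site = (-6, -4)

The Voronoi cell of site s contains exactly those query points closer to s than to any other site. Compute squared distances from q = (-4, -2) to each site:
  (-6 − -4)² + (-4 − -2)² = 8
  (-4 − -4)² + (3 − -2)² = 25
  (1 − -4)² + (-3 − -2)² = 26
  (2 − -4)² + (-3 − -2)² = 37
  (-2 − -4)² + (4 − -2)² = 40
Minimum is attained by (-6, -4), so q lies in its Voronoi cell.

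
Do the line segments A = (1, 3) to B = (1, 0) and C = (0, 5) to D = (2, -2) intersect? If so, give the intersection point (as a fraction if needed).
Yes; intersection at (1, 3/2) (t = 1/2 on AB, s = 1/2 on CD)

Parametrize AB as A + t(B − A) = (1 + 0 t, 3 + -3 t) and CD as C + s(D − C) = (0 + 2 s, 5 + -7 s). Solve the linear system for (t, s). Determinant = -6 ≠ 0, so a unique intersection of the containing lines exists. Solution: t = 1/2, s = 1/2 — both in [0, 1], so the segments cross. Intersection point: (1, 3/2).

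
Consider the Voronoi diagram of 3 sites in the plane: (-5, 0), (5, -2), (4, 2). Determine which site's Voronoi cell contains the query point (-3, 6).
Nearest site = (-5, 0)

The Voronoi cell of site s contains exactly those query points closer to s than to any other site. Compute squared distances from q = (-3, 6) to each site:
  (-5 − -3)² + (0 − 6)² = 40
  (4 − -3)² + (2 − 6)² = 65
  (5 − -3)² + (-2 − 6)² = 128
Minimum is attained by (-5, 0), so q lies in its Voronoi cell.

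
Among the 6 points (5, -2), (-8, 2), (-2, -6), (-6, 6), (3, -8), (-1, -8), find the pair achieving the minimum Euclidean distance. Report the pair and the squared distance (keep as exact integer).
Pair = ((-2, -6), (-1, -8)); squared distance = 5

Compute all C(6, 2) = 15 pairwise squared distances (x_i − x_j)² + (y_i − y_j)². The minimum is 5, attained by the pair ((-2, -6), (-1, -8)).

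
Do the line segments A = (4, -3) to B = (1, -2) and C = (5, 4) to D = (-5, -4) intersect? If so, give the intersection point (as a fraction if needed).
No (intersection of containing lines falls outside at least one segment)

Parametrize and solve: t = 31/17, s = 11/17. At least one of these is outside [0, 1], so the segments do not intersect.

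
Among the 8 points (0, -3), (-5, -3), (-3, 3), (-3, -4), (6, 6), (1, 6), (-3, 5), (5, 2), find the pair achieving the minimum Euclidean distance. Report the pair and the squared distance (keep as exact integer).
Pair = ((-3, 3), (-3, 5)); squared distance = 4

Compute all C(8, 2) = 28 pairwise squared distances (x_i − x_j)² + (y_i − y_j)². The minimum is 4, attained by the pair ((-3, 3), (-3, 5)).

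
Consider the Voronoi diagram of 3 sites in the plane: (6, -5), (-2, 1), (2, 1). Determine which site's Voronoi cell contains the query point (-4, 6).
Nearest site = (-2, 1)

The Voronoi cell of site s contains exactly those query points closer to s than to any other site. Compute squared distances from q = (-4, 6) to each site:
  (-2 − -4)² + (1 − 6)² = 29
  (2 − -4)² + (1 − 6)² = 61
  (6 − -4)² + (-5 − 6)² = 221
Minimum is attained by (-2, 1), so q lies in its Voronoi cell.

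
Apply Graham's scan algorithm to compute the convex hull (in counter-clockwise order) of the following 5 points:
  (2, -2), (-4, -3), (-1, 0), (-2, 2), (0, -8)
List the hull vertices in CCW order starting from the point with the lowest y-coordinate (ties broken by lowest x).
Hull (CCW) = [(0, -8), (2, -2), (-2, 2), (-4, -3)]

Graham scan procedure:
  1. Find the pivot p₀ = point with lowest y (tie → lowest x): (0, -8).
  2. Sort the remaining points by polar angle around p₀.
  3. Walk through sorted points, maintaining a stack; pop the top while the last three entries make a non-left turn (cross product ≤ 0).
  4. Final stack is the convex hull in CCW order: (0, -8), (2, -2), (-2, 2), (-4, -3).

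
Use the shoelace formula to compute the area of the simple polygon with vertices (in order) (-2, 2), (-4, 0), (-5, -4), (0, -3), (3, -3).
Area = 24

Shoelace formula: Area = (1/2) |Σ_i (x_i · y_{i+1} − x_{i+1} · y_i)| (indices mod n). Compute each cross term:
  (-2)(0) − (-4)(2) = 8
  (-4)(-4) − (-5)(0) = 16
  (-5)(-3) − (0)(-4) = 15
  (0)(-3) − (3)(-3) = 9
  (3)(2) − (-2)(-3) = 0
Sum = 48, so (signed) Area = 48/2 = 24, |Area| = 24.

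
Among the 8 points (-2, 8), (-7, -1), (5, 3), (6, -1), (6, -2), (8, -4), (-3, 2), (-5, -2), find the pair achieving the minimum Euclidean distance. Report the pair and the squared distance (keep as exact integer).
Pair = ((6, -1), (6, -2)); squared distance = 1

Compute all C(8, 2) = 28 pairwise squared distances (x_i − x_j)² + (y_i − y_j)². The minimum is 1, attained by the pair ((6, -1), (6, -2)).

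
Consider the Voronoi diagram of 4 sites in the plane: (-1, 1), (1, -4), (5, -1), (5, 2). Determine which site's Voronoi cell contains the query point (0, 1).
Nearest site = (-1, 1)

The Voronoi cell of site s contains exactly those query points closer to s than to any other site. Compute squared distances from q = (0, 1) to each site:
  (-1 − 0)² + (1 − 1)² = 1
  (1 − 0)² + (-4 − 1)² = 26
  (5 − 0)² + (2 − 1)² = 26
  (5 − 0)² + (-1 − 1)² = 29
Minimum is attained by (-1, 1), so q lies in its Voronoi cell.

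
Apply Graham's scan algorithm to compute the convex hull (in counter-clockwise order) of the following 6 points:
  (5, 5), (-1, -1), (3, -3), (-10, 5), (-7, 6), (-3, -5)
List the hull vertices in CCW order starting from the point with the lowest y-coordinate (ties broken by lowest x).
Hull (CCW) = [(-3, -5), (3, -3), (5, 5), (-7, 6), (-10, 5)]

Graham scan procedure:
  1. Find the pivot p₀ = point with lowest y (tie → lowest x): (-3, -5).
  2. Sort the remaining points by polar angle around p₀.
  3. Walk through sorted points, maintaining a stack; pop the top while the last three entries make a non-left turn (cross product ≤ 0).
  4. Final stack is the convex hull in CCW order: (-3, -5), (3, -3), (5, 5), (-7, 6), (-10, 5).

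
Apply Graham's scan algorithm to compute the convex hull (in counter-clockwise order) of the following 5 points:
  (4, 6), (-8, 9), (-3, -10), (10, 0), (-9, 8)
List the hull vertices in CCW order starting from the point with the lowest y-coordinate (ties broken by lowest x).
Hull (CCW) = [(-3, -10), (10, 0), (4, 6), (-8, 9), (-9, 8)]

Graham scan procedure:
  1. Find the pivot p₀ = point with lowest y (tie → lowest x): (-3, -10).
  2. Sort the remaining points by polar angle around p₀.
  3. Walk through sorted points, maintaining a stack; pop the top while the last three entries make a non-left turn (cross product ≤ 0).
  4. Final stack is the convex hull in CCW order: (-3, -10), (10, 0), (4, 6), (-8, 9), (-9, 8).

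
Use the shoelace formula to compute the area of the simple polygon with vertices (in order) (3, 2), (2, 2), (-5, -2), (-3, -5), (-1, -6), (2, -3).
Area = 34

Shoelace formula: Area = (1/2) |Σ_i (x_i · y_{i+1} − x_{i+1} · y_i)| (indices mod n). Compute each cross term:
  (3)(2) − (2)(2) = 2
  (2)(-2) − (-5)(2) = 6
  (-5)(-5) − (-3)(-2) = 19
  (-3)(-6) − (-1)(-5) = 13
  (-1)(-3) − (2)(-6) = 15
  (2)(2) − (3)(-3) = 13
Sum = 68, so (signed) Area = 68/2 = 34, |Area| = 34.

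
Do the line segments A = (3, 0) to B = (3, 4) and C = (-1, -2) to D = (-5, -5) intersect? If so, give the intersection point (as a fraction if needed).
No (intersection of containing lines falls outside at least one segment)

Parametrize and solve: t = 1/4, s = -1. At least one of these is outside [0, 1], so the segments do not intersect.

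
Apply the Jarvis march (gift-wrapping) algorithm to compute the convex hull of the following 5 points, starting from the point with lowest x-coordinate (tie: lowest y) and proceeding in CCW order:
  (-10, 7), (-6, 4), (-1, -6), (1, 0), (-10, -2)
Hull (CCW) = [(-10, -2), (-1, -6), (1, 0), (-10, 7)]

Jarvis march: at each step, from the current hull vertex p, select the next vertex q as the point such that every other point lies strictly to the left of (or on) the directed line p → q. (Equivalently: for every other point r, the cross product (q − p) × (r − p) ≥ 0.)
Starting point (lowest x, tie lowest y): (-10, -2). Wrap until returning to start. Resulting hull: (-10, -2), (-1, -6), (1, 0), (-10, 7).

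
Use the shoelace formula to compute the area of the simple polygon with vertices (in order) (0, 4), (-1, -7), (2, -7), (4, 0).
Area = 69/2

Shoelace formula: Area = (1/2) |Σ_i (x_i · y_{i+1} − x_{i+1} · y_i)| (indices mod n). Compute each cross term:
  (0)(-7) − (-1)(4) = 4
  (-1)(-7) − (2)(-7) = 21
  (2)(0) − (4)(-7) = 28
  (4)(4) − (0)(0) = 16
Sum = 69, so (signed) Area = 69/2 = 69/2, |Area| = 69/2.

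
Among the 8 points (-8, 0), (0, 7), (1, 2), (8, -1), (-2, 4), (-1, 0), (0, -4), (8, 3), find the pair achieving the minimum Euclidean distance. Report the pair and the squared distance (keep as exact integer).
Pair = ((1, 2), (-1, 0)); squared distance = 8

Compute all C(8, 2) = 28 pairwise squared distances (x_i − x_j)² + (y_i − y_j)². The minimum is 8, attained by the pair ((1, 2), (-1, 0)).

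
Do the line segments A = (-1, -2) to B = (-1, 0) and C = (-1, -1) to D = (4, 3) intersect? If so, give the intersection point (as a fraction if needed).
Yes; intersection at (-1, -1) (t = 1/2 on AB, s = 0 on CD)

Parametrize AB as A + t(B − A) = (-1 + 0 t, -2 + 2 t) and CD as C + s(D − C) = (-1 + 5 s, -1 + 4 s). Solve the linear system for (t, s). Determinant = 10 ≠ 0, so a unique intersection of the containing lines exists. Solution: t = 1/2, s = 0 — both in [0, 1], so the segments cross. Intersection point: (-1, -1).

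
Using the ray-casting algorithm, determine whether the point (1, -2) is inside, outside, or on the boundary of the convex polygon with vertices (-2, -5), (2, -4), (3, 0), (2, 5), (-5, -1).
The point (1, -2) lies strictly inside the polygon

Cast a horizontal ray to the right from the query point and count how many polygon edges it crosses (each edge strictly once or zero times, handled with the usual half-open convention). 
Parity of crossings → odd ⇒ inside.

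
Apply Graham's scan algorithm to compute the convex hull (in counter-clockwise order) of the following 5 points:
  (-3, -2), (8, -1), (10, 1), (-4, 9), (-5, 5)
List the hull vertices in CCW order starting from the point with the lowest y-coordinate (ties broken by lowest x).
Hull (CCW) = [(-3, -2), (8, -1), (10, 1), (-4, 9), (-5, 5)]

Graham scan procedure:
  1. Find the pivot p₀ = point with lowest y (tie → lowest x): (-3, -2).
  2. Sort the remaining points by polar angle around p₀.
  3. Walk through sorted points, maintaining a stack; pop the top while the last three entries make a non-left turn (cross product ≤ 0).
  4. Final stack is the convex hull in CCW order: (-3, -2), (8, -1), (10, 1), (-4, 9), (-5, 5).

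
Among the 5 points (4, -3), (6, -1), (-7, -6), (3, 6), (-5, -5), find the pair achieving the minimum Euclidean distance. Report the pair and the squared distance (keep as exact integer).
Pair = ((-7, -6), (-5, -5)); squared distance = 5

Compute all C(5, 2) = 10 pairwise squared distances (x_i − x_j)² + (y_i − y_j)². The minimum is 5, attained by the pair ((-7, -6), (-5, -5)).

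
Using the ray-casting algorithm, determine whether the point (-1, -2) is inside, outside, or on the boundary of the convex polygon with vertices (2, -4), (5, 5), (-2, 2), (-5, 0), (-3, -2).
The point (-1, -2) lies strictly inside the polygon

Cast a horizontal ray to the right from the query point and count how many polygon edges it crosses (each edge strictly once or zero times, handled with the usual half-open convention). 
Parity of crossings → odd ⇒ inside.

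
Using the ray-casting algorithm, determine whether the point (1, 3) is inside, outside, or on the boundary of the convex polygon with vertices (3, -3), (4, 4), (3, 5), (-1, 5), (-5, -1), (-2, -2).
The point (1, 3) lies strictly inside the polygon

Cast a horizontal ray to the right from the query point and count how many polygon edges it crosses (each edge strictly once or zero times, handled with the usual half-open convention). 
Parity of crossings → odd ⇒ inside.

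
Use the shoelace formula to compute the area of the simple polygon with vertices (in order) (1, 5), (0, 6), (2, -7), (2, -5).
Area = 13/2

Shoelace formula: Area = (1/2) |Σ_i (x_i · y_{i+1} − x_{i+1} · y_i)| (indices mod n). Compute each cross term:
  (1)(6) − (0)(5) = 6
  (0)(-7) − (2)(6) = -12
  (2)(-5) − (2)(-7) = 4
  (2)(5) − (1)(-5) = 15
Sum = 13, so (signed) Area = 13/2 = 13/2, |Area| = 13/2.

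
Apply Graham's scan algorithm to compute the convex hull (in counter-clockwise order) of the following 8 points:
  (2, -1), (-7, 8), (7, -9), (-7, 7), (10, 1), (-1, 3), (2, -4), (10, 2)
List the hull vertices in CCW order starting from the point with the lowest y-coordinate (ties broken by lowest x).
Hull (CCW) = [(7, -9), (10, 1), (10, 2), (-7, 8), (-7, 7), (2, -4)]

Graham scan procedure:
  1. Find the pivot p₀ = point with lowest y (tie → lowest x): (7, -9).
  2. Sort the remaining points by polar angle around p₀.
  3. Walk through sorted points, maintaining a stack; pop the top while the last three entries make a non-left turn (cross product ≤ 0).
  4. Final stack is the convex hull in CCW order: (7, -9), (10, 1), (10, 2), (-7, 8), (-7, 7), (2, -4).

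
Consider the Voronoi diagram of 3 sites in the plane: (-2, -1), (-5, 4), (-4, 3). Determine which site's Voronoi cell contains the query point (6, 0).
Nearest site = (-2, -1)

The Voronoi cell of site s contains exactly those query points closer to s than to any other site. Compute squared distances from q = (6, 0) to each site:
  (-2 − 6)² + (-1 − 0)² = 65
  (-4 − 6)² + (3 − 0)² = 109
  (-5 − 6)² + (4 − 0)² = 137
Minimum is attained by (-2, -1), so q lies in its Voronoi cell.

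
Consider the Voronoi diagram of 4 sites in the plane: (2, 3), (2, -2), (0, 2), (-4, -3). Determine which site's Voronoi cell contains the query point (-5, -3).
Nearest site = (-4, -3)

The Voronoi cell of site s contains exactly those query points closer to s than to any other site. Compute squared distances from q = (-5, -3) to each site:
  (-4 − -5)² + (-3 − -3)² = 1
  (0 − -5)² + (2 − -3)² = 50
  (2 − -5)² + (-2 − -3)² = 50
  (2 − -5)² + (3 − -3)² = 85
Minimum is attained by (-4, -3), so q lies in its Voronoi cell.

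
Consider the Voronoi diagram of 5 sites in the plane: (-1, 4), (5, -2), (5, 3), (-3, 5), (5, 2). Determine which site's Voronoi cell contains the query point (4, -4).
Nearest site = (5, -2)

The Voronoi cell of site s contains exactly those query points closer to s than to any other site. Compute squared distances from q = (4, -4) to each site:
  (5 − 4)² + (-2 − -4)² = 5
  (5 − 4)² + (2 − -4)² = 37
  (5 − 4)² + (3 − -4)² = 50
  (-1 − 4)² + (4 − -4)² = 89
  (-3 − 4)² + (5 − -4)² = 130
Minimum is attained by (5, -2), so q lies in its Voronoi cell.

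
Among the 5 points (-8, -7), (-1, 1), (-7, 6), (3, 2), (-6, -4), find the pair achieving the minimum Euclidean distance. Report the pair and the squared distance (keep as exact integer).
Pair = ((-8, -7), (-6, -4)); squared distance = 13

Compute all C(5, 2) = 10 pairwise squared distances (x_i − x_j)² + (y_i − y_j)². The minimum is 13, attained by the pair ((-8, -7), (-6, -4)).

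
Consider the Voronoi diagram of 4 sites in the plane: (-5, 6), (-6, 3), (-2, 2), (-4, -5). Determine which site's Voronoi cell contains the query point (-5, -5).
Nearest site = (-4, -5)

The Voronoi cell of site s contains exactly those query points closer to s than to any other site. Compute squared distances from q = (-5, -5) to each site:
  (-4 − -5)² + (-5 − -5)² = 1
  (-2 − -5)² + (2 − -5)² = 58
  (-6 − -5)² + (3 − -5)² = 65
  (-5 − -5)² + (6 − -5)² = 121
Minimum is attained by (-4, -5), so q lies in its Voronoi cell.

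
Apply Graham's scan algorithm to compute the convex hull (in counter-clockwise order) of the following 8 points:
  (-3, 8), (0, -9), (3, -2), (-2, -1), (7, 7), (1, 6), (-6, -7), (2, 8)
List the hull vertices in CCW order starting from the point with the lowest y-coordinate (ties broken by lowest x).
Hull (CCW) = [(0, -9), (7, 7), (2, 8), (-3, 8), (-6, -7)]

Graham scan procedure:
  1. Find the pivot p₀ = point with lowest y (tie → lowest x): (0, -9).
  2. Sort the remaining points by polar angle around p₀.
  3. Walk through sorted points, maintaining a stack; pop the top while the last three entries make a non-left turn (cross product ≤ 0).
  4. Final stack is the convex hull in CCW order: (0, -9), (7, 7), (2, 8), (-3, 8), (-6, -7).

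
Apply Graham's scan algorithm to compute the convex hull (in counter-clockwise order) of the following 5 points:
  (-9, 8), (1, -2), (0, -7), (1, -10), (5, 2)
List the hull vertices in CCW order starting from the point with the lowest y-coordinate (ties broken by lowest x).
Hull (CCW) = [(1, -10), (5, 2), (-9, 8)]

Graham scan procedure:
  1. Find the pivot p₀ = point with lowest y (tie → lowest x): (1, -10).
  2. Sort the remaining points by polar angle around p₀.
  3. Walk through sorted points, maintaining a stack; pop the top while the last three entries make a non-left turn (cross product ≤ 0).
  4. Final stack is the convex hull in CCW order: (1, -10), (5, 2), (-9, 8).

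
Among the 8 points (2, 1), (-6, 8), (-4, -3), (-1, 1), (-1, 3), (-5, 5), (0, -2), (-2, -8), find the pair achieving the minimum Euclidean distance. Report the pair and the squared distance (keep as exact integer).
Pair = ((-1, 1), (-1, 3)); squared distance = 4

Compute all C(8, 2) = 28 pairwise squared distances (x_i − x_j)² + (y_i − y_j)². The minimum is 4, attained by the pair ((-1, 1), (-1, 3)).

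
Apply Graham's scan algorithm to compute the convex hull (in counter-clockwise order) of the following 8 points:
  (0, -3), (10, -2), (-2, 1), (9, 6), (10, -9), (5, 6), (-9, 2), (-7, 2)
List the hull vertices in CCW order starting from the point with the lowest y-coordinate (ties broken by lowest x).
Hull (CCW) = [(10, -9), (10, -2), (9, 6), (5, 6), (-9, 2)]

Graham scan procedure:
  1. Find the pivot p₀ = point with lowest y (tie → lowest x): (10, -9).
  2. Sort the remaining points by polar angle around p₀.
  3. Walk through sorted points, maintaining a stack; pop the top while the last three entries make a non-left turn (cross product ≤ 0).
  4. Final stack is the convex hull in CCW order: (10, -9), (10, -2), (9, 6), (5, 6), (-9, 2).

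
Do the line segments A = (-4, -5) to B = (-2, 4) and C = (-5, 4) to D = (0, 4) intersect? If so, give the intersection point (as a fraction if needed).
Yes; intersection at (-2, 4) (t = 1 on AB, s = 3/5 on CD)

Parametrize AB as A + t(B − A) = (-4 + 2 t, -5 + 9 t) and CD as C + s(D − C) = (-5 + 5 s, 4 + 0 s). Solve the linear system for (t, s). Determinant = 45 ≠ 0, so a unique intersection of the containing lines exists. Solution: t = 1, s = 3/5 — both in [0, 1], so the segments cross. Intersection point: (-2, 4).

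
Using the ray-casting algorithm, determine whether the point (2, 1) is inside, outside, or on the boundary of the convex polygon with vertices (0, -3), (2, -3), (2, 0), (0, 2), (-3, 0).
The point (2, 1) lies strictly outside the polygon

Cast a horizontal ray to the right from the query point and count how many polygon edges it crosses (each edge strictly once or zero times, handled with the usual half-open convention). 
Parity of crossings → even ⇒ outside.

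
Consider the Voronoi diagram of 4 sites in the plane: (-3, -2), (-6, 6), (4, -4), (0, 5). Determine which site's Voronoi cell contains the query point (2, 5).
Nearest site = (0, 5)

The Voronoi cell of site s contains exactly those query points closer to s than to any other site. Compute squared distances from q = (2, 5) to each site:
  (0 − 2)² + (5 − 5)² = 4
  (-6 − 2)² + (6 − 5)² = 65
  (-3 − 2)² + (-2 − 5)² = 74
  (4 − 2)² + (-4 − 5)² = 85
Minimum is attained by (0, 5), so q lies in its Voronoi cell.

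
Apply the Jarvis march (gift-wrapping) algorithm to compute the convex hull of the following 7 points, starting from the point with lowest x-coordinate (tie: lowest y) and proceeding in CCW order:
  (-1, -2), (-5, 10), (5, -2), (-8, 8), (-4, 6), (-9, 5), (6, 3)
Hull (CCW) = [(-9, 5), (-1, -2), (5, -2), (6, 3), (-5, 10), (-8, 8)]

Jarvis march: at each step, from the current hull vertex p, select the next vertex q as the point such that every other point lies strictly to the left of (or on) the directed line p → q. (Equivalently: for every other point r, the cross product (q − p) × (r − p) ≥ 0.)
Starting point (lowest x, tie lowest y): (-9, 5). Wrap until returning to start. Resulting hull: (-9, 5), (-1, -2), (5, -2), (6, 3), (-5, 10), (-8, 8).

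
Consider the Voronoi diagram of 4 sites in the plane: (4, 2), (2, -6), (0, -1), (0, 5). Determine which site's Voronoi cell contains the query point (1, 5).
Nearest site = (0, 5)

The Voronoi cell of site s contains exactly those query points closer to s than to any other site. Compute squared distances from q = (1, 5) to each site:
  (0 − 1)² + (5 − 5)² = 1
  (4 − 1)² + (2 − 5)² = 18
  (0 − 1)² + (-1 − 5)² = 37
  (2 − 1)² + (-6 − 5)² = 122
Minimum is attained by (0, 5), so q lies in its Voronoi cell.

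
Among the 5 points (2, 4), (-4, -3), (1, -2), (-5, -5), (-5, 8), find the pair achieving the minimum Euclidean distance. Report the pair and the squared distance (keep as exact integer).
Pair = ((-4, -3), (-5, -5)); squared distance = 5

Compute all C(5, 2) = 10 pairwise squared distances (x_i − x_j)² + (y_i − y_j)². The minimum is 5, attained by the pair ((-4, -3), (-5, -5)).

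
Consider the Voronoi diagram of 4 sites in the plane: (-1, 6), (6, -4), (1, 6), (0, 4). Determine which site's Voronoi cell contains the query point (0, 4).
Nearest site = (0, 4)

The Voronoi cell of site s contains exactly those query points closer to s than to any other site. Compute squared distances from q = (0, 4) to each site:
  (0 − 0)² + (4 − 4)² = 0
  (-1 − 0)² + (6 − 4)² = 5
  (1 − 0)² + (6 − 4)² = 5
  (6 − 0)² + (-4 − 4)² = 100
Minimum is attained by (0, 4), so q lies in its Voronoi cell.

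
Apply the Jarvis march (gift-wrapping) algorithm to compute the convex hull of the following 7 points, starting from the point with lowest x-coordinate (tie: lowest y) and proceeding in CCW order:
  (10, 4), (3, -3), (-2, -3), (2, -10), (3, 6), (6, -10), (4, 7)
Hull (CCW) = [(-2, -3), (2, -10), (6, -10), (10, 4), (4, 7), (3, 6)]

Jarvis march: at each step, from the current hull vertex p, select the next vertex q as the point such that every other point lies strictly to the left of (or on) the directed line p → q. (Equivalently: for every other point r, the cross product (q − p) × (r − p) ≥ 0.)
Starting point (lowest x, tie lowest y): (-2, -3). Wrap until returning to start. Resulting hull: (-2, -3), (2, -10), (6, -10), (10, 4), (4, 7), (3, 6).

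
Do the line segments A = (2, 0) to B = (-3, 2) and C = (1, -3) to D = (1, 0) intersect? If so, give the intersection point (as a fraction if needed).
No (intersection of containing lines falls outside at least one segment)

Parametrize and solve: t = 1/5, s = 17/15. At least one of these is outside [0, 1], so the segments do not intersect.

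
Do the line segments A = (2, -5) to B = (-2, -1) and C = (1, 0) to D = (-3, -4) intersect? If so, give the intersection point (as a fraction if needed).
Yes; intersection at (-1, -2) (t = 3/4 on AB, s = 1/2 on CD)

Parametrize AB as A + t(B − A) = (2 + -4 t, -5 + 4 t) and CD as C + s(D − C) = (1 + -4 s, 0 + -4 s). Solve the linear system for (t, s). Determinant = -32 ≠ 0, so a unique intersection of the containing lines exists. Solution: t = 3/4, s = 1/2 — both in [0, 1], so the segments cross. Intersection point: (-1, -2).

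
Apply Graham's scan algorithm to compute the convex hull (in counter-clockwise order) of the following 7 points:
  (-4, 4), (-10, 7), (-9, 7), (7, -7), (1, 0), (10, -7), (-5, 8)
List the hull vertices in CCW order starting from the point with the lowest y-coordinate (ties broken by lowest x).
Hull (CCW) = [(7, -7), (10, -7), (-5, 8), (-10, 7)]

Graham scan procedure:
  1. Find the pivot p₀ = point with lowest y (tie → lowest x): (7, -7).
  2. Sort the remaining points by polar angle around p₀.
  3. Walk through sorted points, maintaining a stack; pop the top while the last three entries make a non-left turn (cross product ≤ 0).
  4. Final stack is the convex hull in CCW order: (7, -7), (10, -7), (-5, 8), (-10, 7).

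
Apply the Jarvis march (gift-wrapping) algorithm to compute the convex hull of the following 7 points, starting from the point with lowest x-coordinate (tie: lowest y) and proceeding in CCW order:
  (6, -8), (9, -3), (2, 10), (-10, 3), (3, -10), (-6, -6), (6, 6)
Hull (CCW) = [(-10, 3), (-6, -6), (3, -10), (6, -8), (9, -3), (6, 6), (2, 10)]

Jarvis march: at each step, from the current hull vertex p, select the next vertex q as the point such that every other point lies strictly to the left of (or on) the directed line p → q. (Equivalently: for every other point r, the cross product (q − p) × (r − p) ≥ 0.)
Starting point (lowest x, tie lowest y): (-10, 3). Wrap until returning to start. Resulting hull: (-10, 3), (-6, -6), (3, -10), (6, -8), (9, -3), (6, 6), (2, 10).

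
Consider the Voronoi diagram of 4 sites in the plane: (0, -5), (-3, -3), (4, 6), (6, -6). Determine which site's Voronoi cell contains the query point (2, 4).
Nearest site = (4, 6)

The Voronoi cell of site s contains exactly those query points closer to s than to any other site. Compute squared distances from q = (2, 4) to each site:
  (4 − 2)² + (6 − 4)² = 8
  (-3 − 2)² + (-3 − 4)² = 74
  (0 − 2)² + (-5 − 4)² = 85
  (6 − 2)² + (-6 − 4)² = 116
Minimum is attained by (4, 6), so q lies in its Voronoi cell.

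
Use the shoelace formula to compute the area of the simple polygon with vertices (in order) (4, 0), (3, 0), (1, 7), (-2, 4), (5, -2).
Area = 31/2

Shoelace formula: Area = (1/2) |Σ_i (x_i · y_{i+1} − x_{i+1} · y_i)| (indices mod n). Compute each cross term:
  (4)(0) − (3)(0) = 0
  (3)(7) − (1)(0) = 21
  (1)(4) − (-2)(7) = 18
  (-2)(-2) − (5)(4) = -16
  (5)(0) − (4)(-2) = 8
Sum = 31, so (signed) Area = 31/2 = 31/2, |Area| = 31/2.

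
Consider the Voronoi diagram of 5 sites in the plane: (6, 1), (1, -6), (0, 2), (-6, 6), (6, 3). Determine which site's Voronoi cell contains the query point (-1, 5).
Nearest site = (0, 2)

The Voronoi cell of site s contains exactly those query points closer to s than to any other site. Compute squared distances from q = (-1, 5) to each site:
  (0 − -1)² + (2 − 5)² = 10
  (-6 − -1)² + (6 − 5)² = 26
  (6 − -1)² + (3 − 5)² = 53
  (6 − -1)² + (1 − 5)² = 65
  (1 − -1)² + (-6 − 5)² = 125
Minimum is attained by (0, 2), so q lies in its Voronoi cell.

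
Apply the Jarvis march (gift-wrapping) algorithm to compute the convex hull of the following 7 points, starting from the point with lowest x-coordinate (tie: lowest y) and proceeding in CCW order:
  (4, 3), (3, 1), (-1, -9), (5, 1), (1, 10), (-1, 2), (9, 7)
Hull (CCW) = [(-1, -9), (9, 7), (1, 10), (-1, 2)]

Jarvis march: at each step, from the current hull vertex p, select the next vertex q as the point such that every other point lies strictly to the left of (or on) the directed line p → q. (Equivalently: for every other point r, the cross product (q − p) × (r − p) ≥ 0.)
Starting point (lowest x, tie lowest y): (-1, -9). Wrap until returning to start. Resulting hull: (-1, -9), (9, 7), (1, 10), (-1, 2).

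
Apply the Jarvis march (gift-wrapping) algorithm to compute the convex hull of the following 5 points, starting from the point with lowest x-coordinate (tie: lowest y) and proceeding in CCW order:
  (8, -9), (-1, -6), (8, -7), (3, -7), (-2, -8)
Hull (CCW) = [(-2, -8), (8, -9), (8, -7), (-1, -6)]

Jarvis march: at each step, from the current hull vertex p, select the next vertex q as the point such that every other point lies strictly to the left of (or on) the directed line p → q. (Equivalently: for every other point r, the cross product (q − p) × (r − p) ≥ 0.)
Starting point (lowest x, tie lowest y): (-2, -8). Wrap until returning to start. Resulting hull: (-2, -8), (8, -9), (8, -7), (-1, -6).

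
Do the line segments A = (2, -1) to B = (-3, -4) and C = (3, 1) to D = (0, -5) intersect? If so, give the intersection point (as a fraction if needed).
Yes; intersection at (2, -1) (t = 0 on AB, s = 1/3 on CD)

Parametrize AB as A + t(B − A) = (2 + -5 t, -1 + -3 t) and CD as C + s(D − C) = (3 + -3 s, 1 + -6 s). Solve the linear system for (t, s). Determinant = -21 ≠ 0, so a unique intersection of the containing lines exists. Solution: t = 0, s = 1/3 — both in [0, 1], so the segments cross. Intersection point: (2, -1).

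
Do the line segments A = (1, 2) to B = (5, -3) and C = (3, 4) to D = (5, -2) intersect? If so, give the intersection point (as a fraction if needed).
No (intersection of containing lines falls outside at least one segment)

Parametrize and solve: t = 8/7, s = 9/7. At least one of these is outside [0, 1], so the segments do not intersect.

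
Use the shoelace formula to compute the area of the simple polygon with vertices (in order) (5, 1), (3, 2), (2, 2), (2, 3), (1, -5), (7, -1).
Area = 22

Shoelace formula: Area = (1/2) |Σ_i (x_i · y_{i+1} − x_{i+1} · y_i)| (indices mod n). Compute each cross term:
  (5)(2) − (3)(1) = 7
  (3)(2) − (2)(2) = 2
  (2)(3) − (2)(2) = 2
  (2)(-5) − (1)(3) = -13
  (1)(-1) − (7)(-5) = 34
  (7)(1) − (5)(-1) = 12
Sum = 44, so (signed) Area = 44/2 = 22, |Area| = 22.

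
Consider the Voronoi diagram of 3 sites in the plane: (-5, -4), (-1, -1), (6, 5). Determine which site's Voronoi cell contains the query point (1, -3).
Nearest site = (-1, -1)

The Voronoi cell of site s contains exactly those query points closer to s than to any other site. Compute squared distances from q = (1, -3) to each site:
  (-1 − 1)² + (-1 − -3)² = 8
  (-5 − 1)² + (-4 − -3)² = 37
  (6 − 1)² + (5 − -3)² = 89
Minimum is attained by (-1, -1), so q lies in its Voronoi cell.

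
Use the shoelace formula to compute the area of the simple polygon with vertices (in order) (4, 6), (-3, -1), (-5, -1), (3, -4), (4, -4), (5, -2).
Area = 89/2

Shoelace formula: Area = (1/2) |Σ_i (x_i · y_{i+1} − x_{i+1} · y_i)| (indices mod n). Compute each cross term:
  (4)(-1) − (-3)(6) = 14
  (-3)(-1) − (-5)(-1) = -2
  (-5)(-4) − (3)(-1) = 23
  (3)(-4) − (4)(-4) = 4
  (4)(-2) − (5)(-4) = 12
  (5)(6) − (4)(-2) = 38
Sum = 89, so (signed) Area = 89/2 = 89/2, |Area| = 89/2.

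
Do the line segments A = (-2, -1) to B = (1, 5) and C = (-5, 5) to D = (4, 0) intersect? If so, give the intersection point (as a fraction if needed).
Yes; intersection at (-7/23, 55/23) (t = 13/23 on AB, s = 12/23 on CD)

Parametrize AB as A + t(B − A) = (-2 + 3 t, -1 + 6 t) and CD as C + s(D − C) = (-5 + 9 s, 5 + -5 s). Solve the linear system for (t, s). Determinant = 69 ≠ 0, so a unique intersection of the containing lines exists. Solution: t = 13/23, s = 12/23 — both in [0, 1], so the segments cross. Intersection point: (-7/23, 55/23).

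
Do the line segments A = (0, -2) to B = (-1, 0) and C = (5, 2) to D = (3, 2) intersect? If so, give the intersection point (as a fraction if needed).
No (intersection of containing lines falls outside at least one segment)

Parametrize and solve: t = 2, s = 7/2. At least one of these is outside [0, 1], so the segments do not intersect.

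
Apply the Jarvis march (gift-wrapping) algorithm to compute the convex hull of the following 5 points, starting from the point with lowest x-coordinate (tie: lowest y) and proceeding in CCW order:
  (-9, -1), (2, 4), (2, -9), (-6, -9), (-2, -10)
Hull (CCW) = [(-9, -1), (-6, -9), (-2, -10), (2, -9), (2, 4)]

Jarvis march: at each step, from the current hull vertex p, select the next vertex q as the point such that every other point lies strictly to the left of (or on) the directed line p → q. (Equivalently: for every other point r, the cross product (q − p) × (r − p) ≥ 0.)
Starting point (lowest x, tie lowest y): (-9, -1). Wrap until returning to start. Resulting hull: (-9, -1), (-6, -9), (-2, -10), (2, -9), (2, 4).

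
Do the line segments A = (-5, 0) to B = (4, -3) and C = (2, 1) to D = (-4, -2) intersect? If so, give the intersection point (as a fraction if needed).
Yes; intersection at (-2, -1) (t = 1/3 on AB, s = 2/3 on CD)

Parametrize AB as A + t(B − A) = (-5 + 9 t, 0 + -3 t) and CD as C + s(D − C) = (2 + -6 s, 1 + -3 s). Solve the linear system for (t, s). Determinant = 45 ≠ 0, so a unique intersection of the containing lines exists. Solution: t = 1/3, s = 2/3 — both in [0, 1], so the segments cross. Intersection point: (-2, -1).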